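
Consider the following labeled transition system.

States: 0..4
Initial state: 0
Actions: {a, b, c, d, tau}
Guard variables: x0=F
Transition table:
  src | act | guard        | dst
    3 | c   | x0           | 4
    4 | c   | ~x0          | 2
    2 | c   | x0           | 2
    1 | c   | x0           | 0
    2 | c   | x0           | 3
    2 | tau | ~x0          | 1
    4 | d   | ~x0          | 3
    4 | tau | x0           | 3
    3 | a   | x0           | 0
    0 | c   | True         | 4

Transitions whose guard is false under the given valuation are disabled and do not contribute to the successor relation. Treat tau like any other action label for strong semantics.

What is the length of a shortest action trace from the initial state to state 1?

Answer: 3

Working:
BFS to 1:
  Layer 0: {0}
  Layer 1: {4}
  Layer 2: {2,3}
  Layer 3: {1}
depth(1)=3, e.g. c·c·tau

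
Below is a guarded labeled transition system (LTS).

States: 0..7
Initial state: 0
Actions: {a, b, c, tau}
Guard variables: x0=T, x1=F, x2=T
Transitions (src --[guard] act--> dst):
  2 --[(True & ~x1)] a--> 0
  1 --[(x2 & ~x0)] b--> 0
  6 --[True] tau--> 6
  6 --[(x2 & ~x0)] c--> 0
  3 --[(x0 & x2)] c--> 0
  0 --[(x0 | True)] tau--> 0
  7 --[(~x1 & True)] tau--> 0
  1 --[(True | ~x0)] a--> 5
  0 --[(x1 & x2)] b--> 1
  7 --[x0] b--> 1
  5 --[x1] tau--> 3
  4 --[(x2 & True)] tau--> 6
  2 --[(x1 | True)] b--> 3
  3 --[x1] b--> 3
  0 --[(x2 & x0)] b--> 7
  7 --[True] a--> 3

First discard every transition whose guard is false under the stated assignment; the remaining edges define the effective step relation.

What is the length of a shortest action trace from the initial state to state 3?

Answer: 2

Analysis:
Layered search for 3:
  L0 = {0}
  L1 = {7}
  L2 = {1,3}
depth(3)=2, e.g. b·a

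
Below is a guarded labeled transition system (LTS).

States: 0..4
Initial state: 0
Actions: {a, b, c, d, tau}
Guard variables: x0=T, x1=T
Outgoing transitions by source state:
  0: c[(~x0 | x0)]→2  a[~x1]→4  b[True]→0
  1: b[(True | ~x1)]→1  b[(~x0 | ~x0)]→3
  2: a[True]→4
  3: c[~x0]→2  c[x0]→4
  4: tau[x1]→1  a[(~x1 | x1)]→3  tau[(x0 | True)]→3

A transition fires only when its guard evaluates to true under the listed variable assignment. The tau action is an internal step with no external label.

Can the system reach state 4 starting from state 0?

Guard filter leaves 8 enabled edge(s).
Layer 0: {0}
Layer 1: {2}  cumulative {0,2}
Layer 2: {4}  cumulative {0,2,4}
Layer 3: {1,3}  cumulative {0,1,2,3,4}
Reachable = {0,1,2,3,4}
witness 4: c·a

Answer: REACHABLE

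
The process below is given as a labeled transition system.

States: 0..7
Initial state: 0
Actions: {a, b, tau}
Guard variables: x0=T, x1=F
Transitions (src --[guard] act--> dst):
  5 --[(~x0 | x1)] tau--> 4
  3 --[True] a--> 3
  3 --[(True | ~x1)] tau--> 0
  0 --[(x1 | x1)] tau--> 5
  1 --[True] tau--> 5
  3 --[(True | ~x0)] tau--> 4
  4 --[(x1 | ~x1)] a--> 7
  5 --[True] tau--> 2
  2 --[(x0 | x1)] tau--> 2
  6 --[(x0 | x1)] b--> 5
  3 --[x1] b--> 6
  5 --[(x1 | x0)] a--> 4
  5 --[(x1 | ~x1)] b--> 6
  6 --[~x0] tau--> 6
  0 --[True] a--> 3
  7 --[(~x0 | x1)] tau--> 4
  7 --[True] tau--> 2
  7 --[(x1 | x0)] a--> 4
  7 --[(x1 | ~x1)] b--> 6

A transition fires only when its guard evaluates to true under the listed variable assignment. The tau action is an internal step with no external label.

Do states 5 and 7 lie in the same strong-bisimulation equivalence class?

Answer: BISIMILAR

Working:
Refine partition for ~:
  P[0] = {{0,1,2,3,4,5,6,7}}
  P[1] = {{0,4},{1,2},{3},{5,7},{6}}
  P[2] = {{0},{1},{2},{3},{4},{5,7},{6}}
7 equivalence class(es) (converged in 3)
class of 5: {5,7}; class of 7: {5,7}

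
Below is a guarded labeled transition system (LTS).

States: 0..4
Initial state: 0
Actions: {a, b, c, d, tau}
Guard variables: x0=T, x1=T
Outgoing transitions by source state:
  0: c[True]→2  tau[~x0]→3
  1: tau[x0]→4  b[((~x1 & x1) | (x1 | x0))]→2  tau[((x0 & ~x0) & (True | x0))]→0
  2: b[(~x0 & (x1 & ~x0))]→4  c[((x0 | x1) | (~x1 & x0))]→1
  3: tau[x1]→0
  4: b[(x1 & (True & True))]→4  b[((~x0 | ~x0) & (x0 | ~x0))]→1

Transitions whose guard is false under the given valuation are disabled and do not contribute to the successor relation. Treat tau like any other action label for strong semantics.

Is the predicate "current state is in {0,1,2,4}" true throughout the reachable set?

Answer: INVARIANT HOLDS

Analysis:
Allowed set {0,1,2,4}
R = {0,1,2,4}
  0: ok
  1: ok
  2: ok
  4: ok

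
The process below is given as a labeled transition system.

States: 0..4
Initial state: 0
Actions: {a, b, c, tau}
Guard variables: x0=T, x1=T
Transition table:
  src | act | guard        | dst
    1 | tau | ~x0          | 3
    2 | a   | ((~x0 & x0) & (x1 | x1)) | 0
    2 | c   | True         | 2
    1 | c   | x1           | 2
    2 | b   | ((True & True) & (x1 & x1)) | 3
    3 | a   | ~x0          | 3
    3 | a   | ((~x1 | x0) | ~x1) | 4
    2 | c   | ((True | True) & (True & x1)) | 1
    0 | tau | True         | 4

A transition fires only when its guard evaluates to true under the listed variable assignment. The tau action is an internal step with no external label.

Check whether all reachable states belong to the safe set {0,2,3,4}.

Answer: INVARIANT HOLDS

Working:
Safe = {0,2,3,4}
Reach set: {0,4}
  0: safe
  4: safe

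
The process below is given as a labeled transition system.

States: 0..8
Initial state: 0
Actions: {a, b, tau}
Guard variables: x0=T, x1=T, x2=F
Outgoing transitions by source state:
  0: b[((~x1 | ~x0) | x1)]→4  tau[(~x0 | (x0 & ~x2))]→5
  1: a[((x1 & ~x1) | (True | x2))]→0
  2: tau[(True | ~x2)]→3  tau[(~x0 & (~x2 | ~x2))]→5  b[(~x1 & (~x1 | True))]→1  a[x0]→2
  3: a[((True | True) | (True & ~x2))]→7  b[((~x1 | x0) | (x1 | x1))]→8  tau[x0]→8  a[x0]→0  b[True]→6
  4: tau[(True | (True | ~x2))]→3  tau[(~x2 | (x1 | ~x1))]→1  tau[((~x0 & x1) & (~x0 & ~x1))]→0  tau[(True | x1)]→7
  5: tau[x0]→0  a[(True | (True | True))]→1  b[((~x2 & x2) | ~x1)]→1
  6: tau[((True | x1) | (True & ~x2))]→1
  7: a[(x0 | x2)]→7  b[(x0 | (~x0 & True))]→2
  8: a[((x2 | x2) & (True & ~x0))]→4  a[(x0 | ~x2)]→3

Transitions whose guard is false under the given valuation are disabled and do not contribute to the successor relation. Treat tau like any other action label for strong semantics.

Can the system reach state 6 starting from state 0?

Answer: REACHABLE

Working:
Guard filter leaves 19 enabled edge(s).
Layer 0: {0}
Layer 1: {4,5}  cumulative {0,4,5}
Layer 2: {1,3,7}  cumulative {0,1,3,4,5,7}
Layer 3: {2,6,8}  cumulative {0,1,2,3,4,5,6,7,8}
Reachable = {0,1,2,3,4,5,6,7,8}
witness 6: b·tau·b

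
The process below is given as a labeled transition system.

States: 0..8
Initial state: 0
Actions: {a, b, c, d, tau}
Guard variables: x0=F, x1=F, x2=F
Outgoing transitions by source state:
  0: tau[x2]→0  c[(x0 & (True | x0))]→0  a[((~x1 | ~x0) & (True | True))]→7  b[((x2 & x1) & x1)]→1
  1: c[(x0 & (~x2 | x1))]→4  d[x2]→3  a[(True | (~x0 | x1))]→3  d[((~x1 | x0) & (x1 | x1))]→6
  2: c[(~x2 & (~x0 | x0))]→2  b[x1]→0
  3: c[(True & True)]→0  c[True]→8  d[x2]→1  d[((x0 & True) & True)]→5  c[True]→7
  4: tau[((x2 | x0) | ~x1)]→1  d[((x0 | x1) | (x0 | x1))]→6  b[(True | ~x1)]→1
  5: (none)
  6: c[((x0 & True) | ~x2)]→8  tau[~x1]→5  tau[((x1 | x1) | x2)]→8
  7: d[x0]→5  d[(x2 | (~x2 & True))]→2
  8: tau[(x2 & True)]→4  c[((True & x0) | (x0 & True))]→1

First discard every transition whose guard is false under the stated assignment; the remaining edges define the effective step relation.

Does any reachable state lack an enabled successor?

Answer: DEADLOCK-FREE

Trace:
Reach set: {0,2,7}
  0: a→7  [deg 1]
  2: c→2  [deg 1]
  7: d→2  [deg 1]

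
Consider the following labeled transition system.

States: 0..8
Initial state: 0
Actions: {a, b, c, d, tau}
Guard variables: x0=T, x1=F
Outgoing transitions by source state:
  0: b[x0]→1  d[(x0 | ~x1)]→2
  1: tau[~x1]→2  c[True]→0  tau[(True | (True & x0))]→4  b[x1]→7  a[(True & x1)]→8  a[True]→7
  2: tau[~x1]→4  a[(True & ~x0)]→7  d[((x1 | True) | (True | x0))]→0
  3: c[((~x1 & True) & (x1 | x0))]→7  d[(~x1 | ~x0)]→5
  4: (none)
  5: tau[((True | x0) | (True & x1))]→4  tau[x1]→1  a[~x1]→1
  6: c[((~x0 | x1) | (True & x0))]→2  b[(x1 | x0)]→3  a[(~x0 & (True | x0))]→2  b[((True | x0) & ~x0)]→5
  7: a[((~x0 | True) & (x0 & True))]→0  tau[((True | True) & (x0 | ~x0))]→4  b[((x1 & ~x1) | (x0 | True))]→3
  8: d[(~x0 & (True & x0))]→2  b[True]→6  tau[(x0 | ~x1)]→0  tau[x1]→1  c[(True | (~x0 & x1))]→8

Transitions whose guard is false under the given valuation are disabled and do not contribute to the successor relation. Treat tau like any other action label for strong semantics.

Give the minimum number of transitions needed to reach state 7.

Answer: 2

Trace:
BFS to 7:
  Layer 0: {0}
  Layer 1: {1,2}
  Layer 2: {4,7}
first hit 7 at d=2 via b·a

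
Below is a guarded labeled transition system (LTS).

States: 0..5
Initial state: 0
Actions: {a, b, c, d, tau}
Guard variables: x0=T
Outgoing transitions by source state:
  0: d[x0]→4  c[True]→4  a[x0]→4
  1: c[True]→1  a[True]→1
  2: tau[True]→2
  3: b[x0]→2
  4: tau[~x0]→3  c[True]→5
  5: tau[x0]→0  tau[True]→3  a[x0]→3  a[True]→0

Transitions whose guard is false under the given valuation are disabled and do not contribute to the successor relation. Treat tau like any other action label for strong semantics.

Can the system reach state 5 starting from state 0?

12 transition(s) survive guard evaluation.
L0 = {0}
L1 = {4}  now seen {0,4}
L2 = {5}  now seen {0,4,5}
L3 = {3}  now seen {0,3,4,5}
L4 = {2}  now seen {0,2,3,4,5}
Reachable = {0,2,3,4,5}
witness 5: d·c

Answer: REACHABLE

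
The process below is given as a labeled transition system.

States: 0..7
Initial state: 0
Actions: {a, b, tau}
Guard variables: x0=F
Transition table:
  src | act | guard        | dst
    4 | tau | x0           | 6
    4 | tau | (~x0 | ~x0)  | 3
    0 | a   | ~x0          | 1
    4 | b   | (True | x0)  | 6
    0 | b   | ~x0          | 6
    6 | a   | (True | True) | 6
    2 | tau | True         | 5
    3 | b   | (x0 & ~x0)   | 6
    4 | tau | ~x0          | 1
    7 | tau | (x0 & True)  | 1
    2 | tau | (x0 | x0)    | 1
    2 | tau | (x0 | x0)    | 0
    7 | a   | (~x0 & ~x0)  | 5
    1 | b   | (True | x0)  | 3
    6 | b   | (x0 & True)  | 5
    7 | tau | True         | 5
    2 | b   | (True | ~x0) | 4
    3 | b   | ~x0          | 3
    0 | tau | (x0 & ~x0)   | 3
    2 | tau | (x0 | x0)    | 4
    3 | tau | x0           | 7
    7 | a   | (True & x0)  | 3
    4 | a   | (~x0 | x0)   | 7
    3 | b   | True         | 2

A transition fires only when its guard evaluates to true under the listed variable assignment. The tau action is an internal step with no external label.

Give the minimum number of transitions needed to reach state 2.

Answer: 3

Analysis:
Layered search for 2:
  depth 0: {0}
  depth 1: {1,6}
  depth 2: {3}
  depth 3: {2}
first hit 2 at d=3 via a·b·b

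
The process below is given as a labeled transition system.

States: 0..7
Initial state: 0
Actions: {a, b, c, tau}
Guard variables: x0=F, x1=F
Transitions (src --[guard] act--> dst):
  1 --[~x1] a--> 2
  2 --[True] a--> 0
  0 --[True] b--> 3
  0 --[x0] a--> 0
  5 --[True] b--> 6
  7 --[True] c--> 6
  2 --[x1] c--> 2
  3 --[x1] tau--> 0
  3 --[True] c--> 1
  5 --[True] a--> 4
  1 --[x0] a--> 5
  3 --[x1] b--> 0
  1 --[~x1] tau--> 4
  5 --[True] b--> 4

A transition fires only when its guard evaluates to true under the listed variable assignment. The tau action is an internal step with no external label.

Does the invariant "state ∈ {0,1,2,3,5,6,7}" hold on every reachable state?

Answer: INVARIANT VIOLATED at state 4

Working:
Safe = {0,1,2,3,5,6,7}
Reachable = {0,1,2,3,4}
  0: ✓
  1: ✓
  2: ✓
  3: ✓
  4: VIOLATES
reach 4 via b·c·tau — violates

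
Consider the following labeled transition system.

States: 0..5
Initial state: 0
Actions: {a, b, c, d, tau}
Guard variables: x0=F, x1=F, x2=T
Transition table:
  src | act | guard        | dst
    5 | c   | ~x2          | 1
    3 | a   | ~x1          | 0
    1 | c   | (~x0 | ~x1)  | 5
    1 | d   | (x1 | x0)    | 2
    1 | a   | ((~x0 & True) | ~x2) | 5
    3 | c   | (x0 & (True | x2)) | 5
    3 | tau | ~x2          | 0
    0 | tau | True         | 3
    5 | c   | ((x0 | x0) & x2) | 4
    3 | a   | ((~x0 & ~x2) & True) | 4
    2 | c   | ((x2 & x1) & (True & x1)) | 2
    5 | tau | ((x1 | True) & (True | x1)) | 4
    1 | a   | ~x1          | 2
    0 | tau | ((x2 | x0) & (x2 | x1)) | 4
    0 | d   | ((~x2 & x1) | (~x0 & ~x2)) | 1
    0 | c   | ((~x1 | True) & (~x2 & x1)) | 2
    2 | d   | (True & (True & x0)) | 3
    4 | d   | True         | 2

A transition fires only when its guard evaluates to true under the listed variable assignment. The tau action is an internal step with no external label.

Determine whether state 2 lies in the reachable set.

8 transition(s) survive guard evaluation.
L0 = {0}
L1 = {3,4}  total {0,3,4}
L2 = {2}  total {0,2,3,4}
Reach set: {0,2,3,4}
Path to 2: tau·d

Answer: REACHABLE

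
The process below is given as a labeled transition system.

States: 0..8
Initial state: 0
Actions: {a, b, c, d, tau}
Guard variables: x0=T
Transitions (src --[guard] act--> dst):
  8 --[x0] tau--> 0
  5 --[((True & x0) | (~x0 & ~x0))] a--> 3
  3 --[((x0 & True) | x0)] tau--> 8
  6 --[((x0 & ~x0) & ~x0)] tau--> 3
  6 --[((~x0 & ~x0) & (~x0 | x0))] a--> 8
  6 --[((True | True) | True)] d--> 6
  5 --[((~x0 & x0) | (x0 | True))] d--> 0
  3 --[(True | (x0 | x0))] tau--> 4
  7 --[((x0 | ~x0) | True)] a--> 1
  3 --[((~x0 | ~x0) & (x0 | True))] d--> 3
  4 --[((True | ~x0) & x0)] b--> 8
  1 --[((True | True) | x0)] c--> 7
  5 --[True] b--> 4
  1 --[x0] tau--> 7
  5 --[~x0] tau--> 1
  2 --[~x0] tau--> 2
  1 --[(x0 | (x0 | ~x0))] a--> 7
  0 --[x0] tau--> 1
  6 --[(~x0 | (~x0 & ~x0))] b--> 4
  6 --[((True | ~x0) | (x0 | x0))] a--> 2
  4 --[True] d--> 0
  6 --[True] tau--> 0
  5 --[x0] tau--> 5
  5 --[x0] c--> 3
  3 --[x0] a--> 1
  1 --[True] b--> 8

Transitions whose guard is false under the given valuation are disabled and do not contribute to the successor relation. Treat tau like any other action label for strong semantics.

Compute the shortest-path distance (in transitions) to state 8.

Answer: 2

Working:
Breadth-first toward 8:
  depth 0: {0}
  depth 1: {1}
  depth 2: {7,8}
first hit 8 at d=2 via tau·b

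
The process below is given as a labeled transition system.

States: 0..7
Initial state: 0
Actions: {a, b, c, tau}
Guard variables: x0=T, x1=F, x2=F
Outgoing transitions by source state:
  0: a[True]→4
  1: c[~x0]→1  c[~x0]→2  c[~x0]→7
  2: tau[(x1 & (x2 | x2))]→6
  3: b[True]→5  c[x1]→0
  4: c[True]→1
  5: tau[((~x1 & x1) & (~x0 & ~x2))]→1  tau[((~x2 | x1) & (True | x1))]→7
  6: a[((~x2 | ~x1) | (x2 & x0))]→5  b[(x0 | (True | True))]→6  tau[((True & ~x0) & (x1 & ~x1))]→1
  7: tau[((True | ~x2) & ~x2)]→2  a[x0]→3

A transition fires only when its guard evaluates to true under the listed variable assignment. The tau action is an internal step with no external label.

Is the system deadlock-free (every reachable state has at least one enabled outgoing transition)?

Reachable = {0,1,4}
  0: a→4  [deg 1]
  1: ∅  [STUCK]
  4: c→1  [deg 1]
trace reaching 1: a·c

Answer: DEADLOCK at state 1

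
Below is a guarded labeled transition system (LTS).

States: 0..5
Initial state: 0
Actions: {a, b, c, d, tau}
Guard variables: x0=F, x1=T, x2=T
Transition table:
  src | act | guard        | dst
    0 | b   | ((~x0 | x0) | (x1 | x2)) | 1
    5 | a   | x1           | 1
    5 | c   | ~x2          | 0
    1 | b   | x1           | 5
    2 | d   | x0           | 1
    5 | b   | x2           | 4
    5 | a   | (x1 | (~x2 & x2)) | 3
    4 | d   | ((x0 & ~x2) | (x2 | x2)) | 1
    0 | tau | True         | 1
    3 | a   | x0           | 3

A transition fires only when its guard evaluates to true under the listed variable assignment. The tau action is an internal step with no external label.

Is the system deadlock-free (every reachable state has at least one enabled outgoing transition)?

R = {0,1,3,4,5}
  0: b→1  tau→1  [2 exit(s)]
  1: b→5  [1 exit(s)]
  3: ∅  [STUCK]
  4: d→1  [1 exit(s)]
  5: a→1  a→3  b→4  [3 exit(s)]
Path to 3: b·b·a

Answer: DEADLOCK at state 3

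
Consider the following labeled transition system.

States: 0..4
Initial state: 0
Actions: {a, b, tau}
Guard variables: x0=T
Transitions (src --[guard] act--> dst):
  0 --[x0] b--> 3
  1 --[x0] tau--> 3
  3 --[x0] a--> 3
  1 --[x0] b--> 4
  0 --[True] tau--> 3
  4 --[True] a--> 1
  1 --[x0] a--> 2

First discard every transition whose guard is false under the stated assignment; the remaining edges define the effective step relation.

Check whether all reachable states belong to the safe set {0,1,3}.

Allowed set {0,1,3}
Reachable = {0,3}
  0: ok
  3: ok

Answer: INVARIANT HOLDS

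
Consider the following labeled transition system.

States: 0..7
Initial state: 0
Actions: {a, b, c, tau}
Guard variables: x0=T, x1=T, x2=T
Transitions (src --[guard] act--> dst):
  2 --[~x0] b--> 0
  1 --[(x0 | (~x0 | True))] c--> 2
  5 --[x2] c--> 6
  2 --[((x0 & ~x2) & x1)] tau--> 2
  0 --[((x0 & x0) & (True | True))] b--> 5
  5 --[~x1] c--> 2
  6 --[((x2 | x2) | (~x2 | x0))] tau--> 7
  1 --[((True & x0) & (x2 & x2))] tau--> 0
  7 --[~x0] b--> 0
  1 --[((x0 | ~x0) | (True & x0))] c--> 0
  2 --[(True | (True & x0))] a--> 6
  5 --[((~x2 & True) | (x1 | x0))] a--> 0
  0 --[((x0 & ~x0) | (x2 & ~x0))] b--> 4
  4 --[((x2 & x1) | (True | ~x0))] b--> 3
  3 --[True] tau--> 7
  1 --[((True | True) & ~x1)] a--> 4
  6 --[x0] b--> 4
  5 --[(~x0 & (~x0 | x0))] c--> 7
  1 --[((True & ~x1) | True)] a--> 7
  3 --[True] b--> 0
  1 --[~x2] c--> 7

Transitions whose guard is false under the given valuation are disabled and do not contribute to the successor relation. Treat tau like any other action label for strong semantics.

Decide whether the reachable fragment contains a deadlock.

Reachable = {0,3,4,5,6,7}
  0: b→5  [1 exit(s)]
  3: b→0  tau→7  [2 exit(s)]
  4: b→3  [1 exit(s)]
  5: a→0  c→6  [2 exit(s)]
  6: b→4  tau→7  [2 exit(s)]
  7: ∅  [deadlock]
Path to 7: b·c·tau

Answer: DEADLOCK at state 7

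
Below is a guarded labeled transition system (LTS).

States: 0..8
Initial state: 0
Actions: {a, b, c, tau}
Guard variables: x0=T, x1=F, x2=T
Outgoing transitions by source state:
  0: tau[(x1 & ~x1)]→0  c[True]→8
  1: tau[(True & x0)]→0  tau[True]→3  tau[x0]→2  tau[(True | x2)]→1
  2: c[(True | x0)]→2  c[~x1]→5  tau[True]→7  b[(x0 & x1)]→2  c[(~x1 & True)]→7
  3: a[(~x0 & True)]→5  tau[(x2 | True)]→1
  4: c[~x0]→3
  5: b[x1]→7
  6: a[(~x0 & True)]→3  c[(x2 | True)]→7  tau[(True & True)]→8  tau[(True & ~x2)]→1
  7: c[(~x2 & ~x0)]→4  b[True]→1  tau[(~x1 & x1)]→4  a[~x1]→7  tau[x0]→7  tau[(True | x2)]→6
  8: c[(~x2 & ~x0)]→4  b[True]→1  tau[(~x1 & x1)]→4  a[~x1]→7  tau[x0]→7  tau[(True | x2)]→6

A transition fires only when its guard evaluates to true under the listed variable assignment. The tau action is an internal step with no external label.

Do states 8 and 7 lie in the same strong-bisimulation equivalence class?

Answer: BISIMILAR

Analysis:
Compute ~ classes (split until stable):
  round 0: {{0,1,2,3,4,5,6,7,8}}
  round 1: {{0},{1,3},{2,6},{4,5},{7,8}}
  round 2: {{0},{1},{2},{3},{4,5},{6},{7,8}}
7 equivalence class(es) (converged in 3)
[8]={7,8}  [7]={7,8}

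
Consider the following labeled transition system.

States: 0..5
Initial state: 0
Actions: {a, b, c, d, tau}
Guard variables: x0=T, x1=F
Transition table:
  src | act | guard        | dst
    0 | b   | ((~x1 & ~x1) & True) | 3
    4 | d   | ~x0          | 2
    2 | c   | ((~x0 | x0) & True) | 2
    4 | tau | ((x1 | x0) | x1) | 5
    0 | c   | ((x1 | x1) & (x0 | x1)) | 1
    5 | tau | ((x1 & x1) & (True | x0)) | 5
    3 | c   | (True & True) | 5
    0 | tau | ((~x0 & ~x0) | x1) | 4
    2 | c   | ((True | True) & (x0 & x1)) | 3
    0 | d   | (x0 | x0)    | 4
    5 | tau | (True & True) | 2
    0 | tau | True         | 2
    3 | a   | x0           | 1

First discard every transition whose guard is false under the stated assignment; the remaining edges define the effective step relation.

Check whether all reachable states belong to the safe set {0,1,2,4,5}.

Inv-set: {0,1,2,4,5}
R = {0,1,2,3,4,5}
  0: ok
  1: ok
  2: ok
  3: outside
  4: ok
  5: ok
witness against invariant: b → 3

Answer: INVARIANT VIOLATED at state 3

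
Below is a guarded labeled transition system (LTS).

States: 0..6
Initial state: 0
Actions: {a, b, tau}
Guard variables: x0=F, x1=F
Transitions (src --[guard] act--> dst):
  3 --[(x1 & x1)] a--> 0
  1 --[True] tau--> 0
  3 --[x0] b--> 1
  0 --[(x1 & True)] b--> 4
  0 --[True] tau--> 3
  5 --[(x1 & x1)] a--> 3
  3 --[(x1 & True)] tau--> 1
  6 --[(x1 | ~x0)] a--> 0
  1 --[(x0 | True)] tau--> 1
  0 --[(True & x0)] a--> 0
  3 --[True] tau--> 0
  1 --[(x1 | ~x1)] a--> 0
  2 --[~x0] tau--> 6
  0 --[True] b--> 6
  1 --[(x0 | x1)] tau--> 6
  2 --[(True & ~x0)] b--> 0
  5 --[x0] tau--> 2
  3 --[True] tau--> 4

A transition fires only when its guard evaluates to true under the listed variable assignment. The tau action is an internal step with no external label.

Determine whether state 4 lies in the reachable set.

Answer: REACHABLE

Working:
After dropping false guards: 10 live edges.
Layer 0: {0}
Layer 1: {3,6}  cumulative {0,3,6}
Layer 2: {4}  cumulative {0,3,4,6}
Reachable = {0,3,4,6}
trace reaching 4: tau·tau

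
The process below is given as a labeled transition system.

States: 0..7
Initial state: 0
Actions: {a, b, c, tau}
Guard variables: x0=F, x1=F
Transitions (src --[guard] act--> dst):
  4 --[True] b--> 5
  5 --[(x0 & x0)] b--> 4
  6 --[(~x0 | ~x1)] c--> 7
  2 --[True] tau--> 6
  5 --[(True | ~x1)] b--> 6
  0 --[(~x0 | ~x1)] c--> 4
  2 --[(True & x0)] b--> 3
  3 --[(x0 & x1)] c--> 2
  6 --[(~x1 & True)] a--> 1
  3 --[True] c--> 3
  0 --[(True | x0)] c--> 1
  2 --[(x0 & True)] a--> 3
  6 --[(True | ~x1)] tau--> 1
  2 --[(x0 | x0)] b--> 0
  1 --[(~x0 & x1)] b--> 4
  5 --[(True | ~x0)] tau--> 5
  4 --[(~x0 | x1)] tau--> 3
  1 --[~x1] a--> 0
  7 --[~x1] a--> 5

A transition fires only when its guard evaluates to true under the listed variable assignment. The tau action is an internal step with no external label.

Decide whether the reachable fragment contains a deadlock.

Answer: DEADLOCK-FREE

Analysis:
Reachable = {0,1,3,4,5,6,7}
  0: c→1  c→4  [2 out]
  1: a→0  [1 out]
  3: c→3  [1 out]
  4: b→5  tau→3  [2 out]
  5: b→6  tau→5  [2 out]
  6: a→1  c→7  tau→1  [3 out]
  7: a→5  [1 out]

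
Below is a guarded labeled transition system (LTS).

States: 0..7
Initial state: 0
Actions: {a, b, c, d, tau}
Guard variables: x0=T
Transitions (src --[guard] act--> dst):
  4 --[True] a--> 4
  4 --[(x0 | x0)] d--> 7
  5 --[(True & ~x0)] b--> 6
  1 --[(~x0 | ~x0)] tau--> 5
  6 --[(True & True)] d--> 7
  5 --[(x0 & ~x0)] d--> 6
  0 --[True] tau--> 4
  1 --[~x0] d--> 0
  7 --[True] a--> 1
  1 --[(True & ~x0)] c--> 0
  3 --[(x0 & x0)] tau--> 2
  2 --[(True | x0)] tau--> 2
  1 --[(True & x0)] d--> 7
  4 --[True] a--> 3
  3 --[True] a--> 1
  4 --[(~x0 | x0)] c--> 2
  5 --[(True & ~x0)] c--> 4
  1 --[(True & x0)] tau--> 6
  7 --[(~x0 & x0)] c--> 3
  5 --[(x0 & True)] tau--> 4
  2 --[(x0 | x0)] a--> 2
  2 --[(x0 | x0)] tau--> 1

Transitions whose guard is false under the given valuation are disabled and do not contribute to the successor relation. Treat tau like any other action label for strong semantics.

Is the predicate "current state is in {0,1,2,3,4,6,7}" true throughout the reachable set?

Allowed set {0,1,2,3,4,6,7}
Reachable = {0,1,2,3,4,6,7}
  0: safe
  1: safe
  2: safe
  3: safe
  4: safe
  6: safe
  7: safe

Answer: INVARIANT HOLDS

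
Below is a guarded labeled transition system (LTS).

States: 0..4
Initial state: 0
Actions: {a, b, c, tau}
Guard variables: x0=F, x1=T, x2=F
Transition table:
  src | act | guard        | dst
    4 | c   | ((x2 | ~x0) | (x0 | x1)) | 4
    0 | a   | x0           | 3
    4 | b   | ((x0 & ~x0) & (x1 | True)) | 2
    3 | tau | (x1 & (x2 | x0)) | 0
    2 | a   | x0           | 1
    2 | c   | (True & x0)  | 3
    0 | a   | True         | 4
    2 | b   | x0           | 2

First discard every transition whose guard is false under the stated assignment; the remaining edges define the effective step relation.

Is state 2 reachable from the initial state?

Answer: UNREACHABLE

Working:
2 transition(s) survive guard evaluation.
L0 = {0}
L1 = {4}  now seen {0,4}
Reach set: {0,4}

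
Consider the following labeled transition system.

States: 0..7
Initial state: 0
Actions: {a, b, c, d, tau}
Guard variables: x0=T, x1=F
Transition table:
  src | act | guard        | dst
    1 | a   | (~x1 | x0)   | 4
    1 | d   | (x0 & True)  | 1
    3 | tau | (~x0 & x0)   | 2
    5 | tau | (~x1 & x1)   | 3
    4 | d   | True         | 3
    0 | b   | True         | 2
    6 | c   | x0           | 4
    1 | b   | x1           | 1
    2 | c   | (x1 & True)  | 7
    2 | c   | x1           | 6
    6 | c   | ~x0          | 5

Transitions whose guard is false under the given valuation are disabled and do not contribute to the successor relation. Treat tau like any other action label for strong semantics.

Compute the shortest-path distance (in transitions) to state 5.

BFS to 5:
  Layer 0: {0}
  Layer 1: {2}
5 never appears.

Answer: UNREACHABLE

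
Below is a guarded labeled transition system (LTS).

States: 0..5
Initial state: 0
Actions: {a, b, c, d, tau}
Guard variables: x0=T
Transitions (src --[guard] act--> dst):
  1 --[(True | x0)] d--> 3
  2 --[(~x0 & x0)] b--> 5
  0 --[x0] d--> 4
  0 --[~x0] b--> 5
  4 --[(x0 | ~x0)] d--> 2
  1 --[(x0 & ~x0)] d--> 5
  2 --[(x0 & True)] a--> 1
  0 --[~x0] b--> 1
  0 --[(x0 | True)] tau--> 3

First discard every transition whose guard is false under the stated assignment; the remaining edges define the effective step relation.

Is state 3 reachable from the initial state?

After dropping false guards: 5 live edges.
depth 0: {0}
depth 1: {3,4}  now seen {0,3,4}
depth 2: {2}  now seen {0,2,3,4}
depth 3: {1}  now seen {0,1,2,3,4}
Reach set: {0,1,2,3,4}
witness 3: tau

Answer: REACHABLE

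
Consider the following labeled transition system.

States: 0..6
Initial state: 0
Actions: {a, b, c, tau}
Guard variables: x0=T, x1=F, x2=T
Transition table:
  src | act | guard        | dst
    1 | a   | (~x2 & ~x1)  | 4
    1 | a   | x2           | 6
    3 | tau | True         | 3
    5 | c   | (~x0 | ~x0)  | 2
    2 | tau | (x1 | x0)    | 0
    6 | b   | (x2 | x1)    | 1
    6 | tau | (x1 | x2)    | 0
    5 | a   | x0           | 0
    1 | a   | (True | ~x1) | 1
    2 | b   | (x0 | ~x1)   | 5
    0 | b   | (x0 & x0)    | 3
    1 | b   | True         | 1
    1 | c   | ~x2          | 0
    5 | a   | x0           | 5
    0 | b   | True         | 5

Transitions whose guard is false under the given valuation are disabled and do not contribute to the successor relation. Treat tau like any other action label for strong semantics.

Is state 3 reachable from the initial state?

Answer: REACHABLE

Trace:
Guard filter leaves 12 enabled edge(s).
Layer 0: {0}
Layer 1: {3,5}  cumulative {0,3,5}
R = {0,3,5}
Path to 3: b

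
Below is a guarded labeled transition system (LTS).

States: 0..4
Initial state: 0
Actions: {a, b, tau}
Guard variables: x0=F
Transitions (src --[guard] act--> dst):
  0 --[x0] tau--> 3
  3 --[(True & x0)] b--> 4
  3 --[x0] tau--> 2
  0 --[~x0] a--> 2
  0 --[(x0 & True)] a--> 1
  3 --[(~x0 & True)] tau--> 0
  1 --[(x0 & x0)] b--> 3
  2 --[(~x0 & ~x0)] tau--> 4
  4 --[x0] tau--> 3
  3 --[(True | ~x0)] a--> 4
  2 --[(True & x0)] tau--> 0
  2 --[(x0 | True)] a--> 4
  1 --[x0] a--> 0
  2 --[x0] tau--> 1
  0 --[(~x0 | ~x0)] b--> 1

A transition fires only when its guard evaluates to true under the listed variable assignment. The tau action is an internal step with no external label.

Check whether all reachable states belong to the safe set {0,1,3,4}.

Answer: INVARIANT VIOLATED at state 2

Working:
Inv-set: {0,1,3,4}
R = {0,1,2,4}
  0: ok
  1: ok
  2: VIOLATES
  4: ok
counterexample path to 2: a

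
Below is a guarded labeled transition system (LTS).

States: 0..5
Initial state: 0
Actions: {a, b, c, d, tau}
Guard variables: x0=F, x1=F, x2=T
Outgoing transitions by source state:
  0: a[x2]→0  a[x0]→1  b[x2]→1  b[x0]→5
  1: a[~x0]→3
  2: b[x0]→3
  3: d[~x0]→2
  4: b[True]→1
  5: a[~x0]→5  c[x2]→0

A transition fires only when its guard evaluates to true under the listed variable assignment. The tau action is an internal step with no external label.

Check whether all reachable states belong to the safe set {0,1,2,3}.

Answer: INVARIANT HOLDS

Trace:
Inv-set: {0,1,2,3}
Reach set: {0,1,2,3}
  0: safe
  1: safe
  2: safe
  3: safe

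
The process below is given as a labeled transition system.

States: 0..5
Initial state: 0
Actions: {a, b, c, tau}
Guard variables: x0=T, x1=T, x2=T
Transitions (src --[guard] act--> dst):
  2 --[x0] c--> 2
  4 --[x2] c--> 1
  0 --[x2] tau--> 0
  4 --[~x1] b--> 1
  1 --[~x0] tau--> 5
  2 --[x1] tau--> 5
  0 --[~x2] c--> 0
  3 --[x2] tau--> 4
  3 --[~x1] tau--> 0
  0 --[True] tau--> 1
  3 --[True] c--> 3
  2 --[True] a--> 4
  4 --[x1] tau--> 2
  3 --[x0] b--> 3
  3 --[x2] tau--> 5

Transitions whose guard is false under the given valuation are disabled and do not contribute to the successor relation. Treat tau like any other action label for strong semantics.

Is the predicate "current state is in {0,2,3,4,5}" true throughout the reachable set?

Answer: INVARIANT VIOLATED at state 1

Trace:
Allowed set {0,2,3,4,5}
Reach set: {0,1}
  0: safe
  1: ✗ unsafe
counterexample path to 1: tau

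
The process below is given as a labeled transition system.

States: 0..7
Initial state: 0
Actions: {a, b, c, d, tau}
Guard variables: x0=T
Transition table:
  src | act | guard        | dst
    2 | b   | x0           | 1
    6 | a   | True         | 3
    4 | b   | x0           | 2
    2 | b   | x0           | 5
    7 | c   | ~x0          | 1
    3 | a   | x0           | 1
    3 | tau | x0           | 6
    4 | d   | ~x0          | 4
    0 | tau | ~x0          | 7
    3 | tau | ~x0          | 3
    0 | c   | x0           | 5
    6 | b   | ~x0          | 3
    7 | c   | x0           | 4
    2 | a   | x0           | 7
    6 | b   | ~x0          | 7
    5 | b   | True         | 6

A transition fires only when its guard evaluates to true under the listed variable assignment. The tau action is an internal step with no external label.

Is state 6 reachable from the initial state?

10 transition(s) survive guard evaluation.
depth 0: {0}
depth 1: {5}  now seen {0,5}
depth 2: {6}  now seen {0,5,6}
depth 3: {3}  now seen {0,3,5,6}
depth 4: {1}  now seen {0,1,3,5,6}
R = {0,1,3,5,6}
witness 6: c·b

Answer: REACHABLE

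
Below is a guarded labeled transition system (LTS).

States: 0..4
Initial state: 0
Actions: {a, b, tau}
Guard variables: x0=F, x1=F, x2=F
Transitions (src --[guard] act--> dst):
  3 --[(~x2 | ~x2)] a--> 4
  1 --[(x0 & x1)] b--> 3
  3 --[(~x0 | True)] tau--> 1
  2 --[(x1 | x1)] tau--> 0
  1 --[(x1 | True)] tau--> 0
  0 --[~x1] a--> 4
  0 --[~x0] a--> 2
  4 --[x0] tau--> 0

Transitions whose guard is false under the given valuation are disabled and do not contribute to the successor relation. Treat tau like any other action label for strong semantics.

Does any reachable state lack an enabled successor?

Answer: DEADLOCK at state 2

Working:
Reach set: {0,2,4}
  0: a→2  a→4  [2 exit(s)]
  2: ∅  [STUCK]
  4: ∅  [STUCK]
Path to 2: a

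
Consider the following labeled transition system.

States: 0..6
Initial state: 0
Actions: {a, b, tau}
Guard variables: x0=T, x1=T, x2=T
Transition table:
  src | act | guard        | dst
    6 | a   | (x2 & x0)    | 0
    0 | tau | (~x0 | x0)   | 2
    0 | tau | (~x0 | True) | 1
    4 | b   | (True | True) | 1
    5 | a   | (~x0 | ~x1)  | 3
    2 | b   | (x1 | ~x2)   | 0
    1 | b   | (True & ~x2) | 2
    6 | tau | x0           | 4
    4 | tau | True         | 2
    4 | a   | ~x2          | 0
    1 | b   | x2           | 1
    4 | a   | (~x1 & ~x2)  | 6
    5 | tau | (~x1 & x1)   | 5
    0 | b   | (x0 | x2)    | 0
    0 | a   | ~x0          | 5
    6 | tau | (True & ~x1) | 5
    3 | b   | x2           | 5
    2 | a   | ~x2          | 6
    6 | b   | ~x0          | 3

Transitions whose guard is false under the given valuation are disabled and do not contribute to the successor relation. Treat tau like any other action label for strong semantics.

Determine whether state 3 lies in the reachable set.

Answer: UNREACHABLE

Working:
10 transition(s) survive guard evaluation.
L0 = {0}
L1 = {1,2}  cumulative {0,1,2}
Reach set: {0,1,2}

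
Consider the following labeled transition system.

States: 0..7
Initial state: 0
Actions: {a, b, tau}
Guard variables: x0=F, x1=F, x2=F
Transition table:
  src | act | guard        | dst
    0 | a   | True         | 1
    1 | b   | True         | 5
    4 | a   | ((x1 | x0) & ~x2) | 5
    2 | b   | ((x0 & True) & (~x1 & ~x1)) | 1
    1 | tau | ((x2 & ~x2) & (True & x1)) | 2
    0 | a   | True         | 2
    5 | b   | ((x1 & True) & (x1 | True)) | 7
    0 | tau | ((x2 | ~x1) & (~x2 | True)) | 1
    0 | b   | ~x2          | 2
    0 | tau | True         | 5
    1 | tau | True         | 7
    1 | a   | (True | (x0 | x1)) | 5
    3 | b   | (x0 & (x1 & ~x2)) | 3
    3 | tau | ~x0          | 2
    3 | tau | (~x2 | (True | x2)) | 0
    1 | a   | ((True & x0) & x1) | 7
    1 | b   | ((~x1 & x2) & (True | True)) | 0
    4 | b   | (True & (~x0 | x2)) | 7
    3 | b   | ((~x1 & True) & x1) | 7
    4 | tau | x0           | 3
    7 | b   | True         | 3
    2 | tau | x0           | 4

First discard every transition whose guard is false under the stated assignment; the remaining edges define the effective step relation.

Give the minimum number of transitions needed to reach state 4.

Answer: UNREACHABLE

Analysis:
Layered search for 4:
  L0 = {0}
  L1 = {1,2,5}
  L2 = {7}
  L3 = {3}
4 never appears.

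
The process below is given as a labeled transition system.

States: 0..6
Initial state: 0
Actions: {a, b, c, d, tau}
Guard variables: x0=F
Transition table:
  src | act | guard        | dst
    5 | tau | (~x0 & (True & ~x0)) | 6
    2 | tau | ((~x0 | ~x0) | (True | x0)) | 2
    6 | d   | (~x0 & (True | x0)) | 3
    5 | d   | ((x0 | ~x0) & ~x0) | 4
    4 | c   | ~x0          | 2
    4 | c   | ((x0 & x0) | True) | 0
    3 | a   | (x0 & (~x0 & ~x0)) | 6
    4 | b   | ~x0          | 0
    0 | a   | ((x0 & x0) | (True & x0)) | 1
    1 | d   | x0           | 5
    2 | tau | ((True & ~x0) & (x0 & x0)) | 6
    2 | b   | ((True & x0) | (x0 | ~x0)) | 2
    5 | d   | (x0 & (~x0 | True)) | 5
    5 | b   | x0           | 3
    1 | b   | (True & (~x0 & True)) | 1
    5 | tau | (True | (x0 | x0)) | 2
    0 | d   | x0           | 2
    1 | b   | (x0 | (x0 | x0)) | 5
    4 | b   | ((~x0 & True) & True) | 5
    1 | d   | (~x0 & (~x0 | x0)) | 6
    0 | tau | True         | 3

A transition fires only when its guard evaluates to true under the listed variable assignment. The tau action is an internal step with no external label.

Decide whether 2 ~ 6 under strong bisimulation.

Refine partition for ~:
  round 0: {{0,1,2,3,4,5,6}}
  round 1: {{0},{1},{2},{3},{4},{5},{6}}
7 equivalence class(es) (converged in 2)
[2]={2}  [6]={6}

Answer: NOT BISIMILAR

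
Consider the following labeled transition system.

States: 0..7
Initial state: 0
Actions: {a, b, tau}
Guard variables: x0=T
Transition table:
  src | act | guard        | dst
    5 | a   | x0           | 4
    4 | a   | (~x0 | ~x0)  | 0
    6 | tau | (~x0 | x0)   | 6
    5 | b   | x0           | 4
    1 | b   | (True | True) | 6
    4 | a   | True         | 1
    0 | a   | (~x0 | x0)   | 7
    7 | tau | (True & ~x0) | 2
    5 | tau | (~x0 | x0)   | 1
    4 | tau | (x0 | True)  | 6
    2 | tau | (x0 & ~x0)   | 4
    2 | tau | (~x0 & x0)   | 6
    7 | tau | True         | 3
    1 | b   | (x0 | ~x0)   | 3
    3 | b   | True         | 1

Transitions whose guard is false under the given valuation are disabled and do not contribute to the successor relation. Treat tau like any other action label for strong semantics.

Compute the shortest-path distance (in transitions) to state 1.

Breadth-first toward 1:
  Layer 0: {0}
  Layer 1: {7}
  Layer 2: {3}
  Layer 3: {1}
depth(1)=3, e.g. a·tau·b

Answer: 3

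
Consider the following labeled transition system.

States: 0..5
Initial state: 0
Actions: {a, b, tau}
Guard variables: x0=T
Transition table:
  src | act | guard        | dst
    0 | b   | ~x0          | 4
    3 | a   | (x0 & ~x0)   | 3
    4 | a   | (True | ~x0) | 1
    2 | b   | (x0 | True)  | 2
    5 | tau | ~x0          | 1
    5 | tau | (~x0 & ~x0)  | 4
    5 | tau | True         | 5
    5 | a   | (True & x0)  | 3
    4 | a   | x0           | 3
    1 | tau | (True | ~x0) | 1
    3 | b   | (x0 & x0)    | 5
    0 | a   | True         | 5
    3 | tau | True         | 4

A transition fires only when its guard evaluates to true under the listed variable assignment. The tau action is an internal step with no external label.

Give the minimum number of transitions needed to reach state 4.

Answer: 3

Analysis:
Layered search for 4:
  depth 0: {0}
  depth 1: {5}
  depth 2: {3}
  depth 3: {4}
depth(4)=3, e.g. a·a·tau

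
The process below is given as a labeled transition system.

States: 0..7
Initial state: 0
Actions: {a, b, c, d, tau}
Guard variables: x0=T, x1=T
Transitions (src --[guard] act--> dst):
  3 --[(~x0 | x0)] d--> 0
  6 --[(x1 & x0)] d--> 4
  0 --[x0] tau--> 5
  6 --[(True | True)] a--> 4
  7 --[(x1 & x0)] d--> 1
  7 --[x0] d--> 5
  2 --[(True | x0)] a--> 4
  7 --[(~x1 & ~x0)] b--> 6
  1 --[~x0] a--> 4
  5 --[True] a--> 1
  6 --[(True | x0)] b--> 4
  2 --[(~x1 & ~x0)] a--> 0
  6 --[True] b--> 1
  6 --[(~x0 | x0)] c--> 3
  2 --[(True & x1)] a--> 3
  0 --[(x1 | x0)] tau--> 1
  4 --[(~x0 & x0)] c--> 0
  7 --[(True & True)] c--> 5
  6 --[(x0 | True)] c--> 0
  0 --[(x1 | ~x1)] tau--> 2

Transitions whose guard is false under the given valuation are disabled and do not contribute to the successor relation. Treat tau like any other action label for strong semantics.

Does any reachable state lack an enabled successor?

Answer: DEADLOCK at state 1

Working:
R = {0,1,2,3,4,5}
  0: tau→1  tau→2  tau→5  [deg 3]
  1: ∅  [STUCK]
  2: a→3  a→4  [deg 2]
  3: d→0  [deg 1]
  4: ∅  [STUCK]
  5: a→1  [deg 1]
witness 1: tau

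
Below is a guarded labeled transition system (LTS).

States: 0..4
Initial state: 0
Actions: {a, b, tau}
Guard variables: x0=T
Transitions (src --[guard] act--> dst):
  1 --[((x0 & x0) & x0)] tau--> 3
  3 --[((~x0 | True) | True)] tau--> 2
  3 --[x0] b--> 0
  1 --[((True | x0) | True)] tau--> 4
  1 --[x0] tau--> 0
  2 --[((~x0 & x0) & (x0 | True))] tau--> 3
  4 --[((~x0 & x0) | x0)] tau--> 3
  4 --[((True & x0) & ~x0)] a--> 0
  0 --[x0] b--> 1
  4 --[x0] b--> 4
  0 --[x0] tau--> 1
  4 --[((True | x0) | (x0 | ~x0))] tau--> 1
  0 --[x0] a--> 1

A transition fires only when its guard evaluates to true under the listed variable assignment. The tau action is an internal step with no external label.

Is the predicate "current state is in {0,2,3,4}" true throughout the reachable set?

Answer: INVARIANT VIOLATED at state 1

Working:
Safe = {0,2,3,4}
R = {0,1,2,3,4}
  0: safe
  1: VIOLATES
  2: safe
  3: safe
  4: safe
counterexample path to 1: b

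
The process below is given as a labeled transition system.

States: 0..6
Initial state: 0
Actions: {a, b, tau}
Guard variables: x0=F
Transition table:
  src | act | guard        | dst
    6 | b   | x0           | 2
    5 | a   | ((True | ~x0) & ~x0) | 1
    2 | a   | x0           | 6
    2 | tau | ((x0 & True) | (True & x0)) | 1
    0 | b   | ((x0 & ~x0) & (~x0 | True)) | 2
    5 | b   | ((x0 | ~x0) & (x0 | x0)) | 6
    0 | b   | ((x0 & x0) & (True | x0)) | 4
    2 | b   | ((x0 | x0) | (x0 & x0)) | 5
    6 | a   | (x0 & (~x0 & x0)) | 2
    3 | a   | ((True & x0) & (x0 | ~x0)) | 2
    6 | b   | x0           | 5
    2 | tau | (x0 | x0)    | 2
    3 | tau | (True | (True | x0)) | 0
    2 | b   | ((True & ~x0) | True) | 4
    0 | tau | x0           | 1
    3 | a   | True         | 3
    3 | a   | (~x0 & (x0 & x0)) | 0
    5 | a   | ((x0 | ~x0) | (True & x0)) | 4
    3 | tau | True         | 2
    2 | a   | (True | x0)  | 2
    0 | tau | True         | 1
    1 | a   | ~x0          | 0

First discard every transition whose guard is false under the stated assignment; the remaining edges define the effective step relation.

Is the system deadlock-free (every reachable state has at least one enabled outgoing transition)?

Answer: DEADLOCK-FREE

Trace:
Reachable = {0,1}
  0: tau→1  [1 exit(s)]
  1: a→0  [1 exit(s)]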